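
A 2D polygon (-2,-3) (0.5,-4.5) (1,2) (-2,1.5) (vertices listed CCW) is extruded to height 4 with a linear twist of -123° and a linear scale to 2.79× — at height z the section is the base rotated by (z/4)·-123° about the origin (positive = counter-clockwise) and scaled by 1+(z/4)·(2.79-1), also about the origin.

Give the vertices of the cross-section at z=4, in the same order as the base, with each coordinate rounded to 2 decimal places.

Cross-section at z=4: (-3.98,9.24) (-11.29,5.67) (3.16,-5.38) (6.55,2.40)

t = z/height = 4/4 = 1
s = 1 + (scale-1)·z/height = 1 + (2.79-1)·4/4 = 2.790000
θ = twist·z/height = -123°·4/4 = -123.0000° = -2.146755 rad
cos θ = -0.544639, sin θ = -0.838671 (intermediates below are computed at full precision and shown rounded to 5 d.p.)
v1: (-2,-3) → rotate → (-1.42673,3.31126) → ×s → (-3.98059,9.23841) → (-3.98,9.24)
v2: (0.5,-4.5) → rotate → (-4.04634,2.03154) → ×s → (-11.28928,5.66800) → (-11.29,5.67)
v3: (1,2) → rotate → (1.13270,-1.92795) → ×s → (3.16024,-5.37898) → (3.16,-5.38)
v4: (-2,1.5) → rotate → (2.34728,0.86038) → ×s → (6.54892,2.40047) → (6.55,2.40)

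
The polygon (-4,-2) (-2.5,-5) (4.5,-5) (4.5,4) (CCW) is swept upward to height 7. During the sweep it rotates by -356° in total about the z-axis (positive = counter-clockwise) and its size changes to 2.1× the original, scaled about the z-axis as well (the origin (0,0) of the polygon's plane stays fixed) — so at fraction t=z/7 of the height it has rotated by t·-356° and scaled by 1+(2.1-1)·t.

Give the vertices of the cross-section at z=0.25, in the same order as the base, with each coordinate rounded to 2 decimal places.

t = z/height = 0.25/7 = 0.0357143
s = 1 + (scale-1)·z/height = 1 + (2.1-1)·0.25/7 = 1.039286
θ = twist·z/height = -356°·0.25/7 = -12.7143° = -0.221906 rad
cos θ = 0.975480, sin θ = -0.220089 (intermediates below are computed at full precision and shown rounded to 5 d.p.)
v1: (-4,-2) → rotate → (-4.34210,-1.07060) → ×s → (-4.51268,-1.11266) → (-4.51,-1.11)
v2: (-2.5,-5) → rotate → (-3.53915,-4.32717) → ×s → (-3.67818,-4.49717) → (-3.68,-4.50)
v3: (4.5,-5) → rotate → (3.28921,-5.86780) → ×s → (3.41843,-6.09832) → (3.42,-6.10)
v4: (4.5,4) → rotate → (5.27002,2.91152) → ×s → (5.47705,3.02590) → (5.48,3.03)

Cross-section at z=0.25: (-4.51,-1.11) (-3.68,-4.50) (3.42,-6.10) (5.48,3.03)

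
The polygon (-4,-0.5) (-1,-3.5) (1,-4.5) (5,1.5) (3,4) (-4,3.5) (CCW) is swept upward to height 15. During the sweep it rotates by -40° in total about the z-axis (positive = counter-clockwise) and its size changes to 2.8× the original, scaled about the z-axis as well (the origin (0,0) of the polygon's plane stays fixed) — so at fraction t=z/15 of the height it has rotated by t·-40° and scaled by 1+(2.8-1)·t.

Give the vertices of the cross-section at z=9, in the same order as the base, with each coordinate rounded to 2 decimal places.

Cross-section at z=9: (-8.02,2.43) (-4.86,-5.80) (-1.91,-9.40) (10.77,-1.38) (9.08,5.06) (-4.64,10.03)

t = z/height = 9/15 = 0.6
s = 1 + (scale-1)·z/height = 1 + (2.8-1)·9/15 = 2.080000
θ = twist·z/height = -40°·9/15 = -24.0000° = -0.418879 rad
cos θ = 0.913545, sin θ = -0.406737 (intermediates below are computed at full precision and shown rounded to 5 d.p.)
v1: (-4,-0.5) → rotate → (-3.85755,1.17017) → ×s → (-8.02370,2.43396) → (-8.02,2.43)
v2: (-1,-3.5) → rotate → (-2.33712,-2.79067) → ×s → (-4.86122,-5.80460) → (-4.86,-5.80)
v3: (1,-4.5) → rotate → (-0.91677,-4.51769) → ×s → (-1.90688,-9.39680) → (-1.91,-9.40)
v4: (5,1.5) → rotate → (5.17783,-0.66337) → ×s → (10.76989,-1.37980) → (10.77,-1.38)
v5: (3,4) → rotate → (4.36758,2.43397) → ×s → (9.08457,5.06266) → (9.08,5.06)
v6: (-4,3.5) → rotate → (-2.23060,4.82436) → ×s → (-4.63966,10.03466) → (-4.64,10.03)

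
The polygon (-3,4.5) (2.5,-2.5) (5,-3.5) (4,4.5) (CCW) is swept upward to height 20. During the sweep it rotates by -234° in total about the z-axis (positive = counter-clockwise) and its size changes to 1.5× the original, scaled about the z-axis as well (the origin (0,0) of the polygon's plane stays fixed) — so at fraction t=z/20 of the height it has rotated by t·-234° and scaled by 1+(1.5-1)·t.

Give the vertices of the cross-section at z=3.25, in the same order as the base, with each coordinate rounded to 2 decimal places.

t = z/height = 3.25/20 = 0.1625
s = 1 + (scale-1)·z/height = 1 + (1.5-1)·3.25/20 = 1.081250
θ = twist·z/height = -234°·3.25/20 = -38.0250° = -0.663661 rad
cos θ = 0.787742, sin θ = -0.616005 (intermediates below are computed at full precision and shown rounded to 5 d.p.)
v1: (-3,4.5) → rotate → (0.40880,5.39285) → ×s → (0.44201,5.83102) → (0.44,5.83)
v2: (2.5,-2.5) → rotate → (0.42934,-3.50937) → ×s → (0.46423,-3.79450) → (0.46,-3.79)
v3: (5,-3.5) → rotate → (1.78269,-5.83712) → ×s → (1.92754,-6.31139) → (1.93,-6.31)
v4: (4,4.5) → rotate → (5.92299,1.08082) → ×s → (6.40423,1.16863) → (6.40,1.17)

Cross-section at z=3.25: (0.44,5.83) (0.46,-3.79) (1.93,-6.31) (6.40,1.17)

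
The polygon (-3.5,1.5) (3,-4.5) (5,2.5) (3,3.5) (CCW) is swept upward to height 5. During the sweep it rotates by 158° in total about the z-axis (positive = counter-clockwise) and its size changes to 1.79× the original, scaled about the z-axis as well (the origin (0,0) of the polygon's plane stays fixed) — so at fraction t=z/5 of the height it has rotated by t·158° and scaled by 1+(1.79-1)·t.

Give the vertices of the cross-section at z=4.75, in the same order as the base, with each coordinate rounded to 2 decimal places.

Cross-section at z=4.75: (4.00,-5.33) (-0.63,9.45) (-9.77,0.57) (-7.61,-2.69)

t = z/height = 4.75/5 = 0.95
s = 1 + (scale-1)·z/height = 1 + (1.79-1)·4.75/5 = 1.750500
θ = twist·z/height = 158°·4.75/5 = 150.1000° = 2.619739 rad
cos θ = -0.866897, sin θ = 0.498488 (intermediates below are computed at full precision and shown rounded to 5 d.p.)
v1: (-3.5,1.5) → rotate → (2.28641,-3.04505) → ×s → (4.00236,-5.33036) → (4.00,-5.33)
v2: (3,-4.5) → rotate → (-0.35750,5.39650) → ×s → (-0.62580,9.44657) → (-0.63,9.45)
v3: (5,2.5) → rotate → (-5.58070,0.32520) → ×s → (-9.76902,0.56926) → (-9.77,0.57)
v4: (3,3.5) → rotate → (-4.34540,-1.53868) → ×s → (-7.60662,-2.69345) → (-7.61,-2.69)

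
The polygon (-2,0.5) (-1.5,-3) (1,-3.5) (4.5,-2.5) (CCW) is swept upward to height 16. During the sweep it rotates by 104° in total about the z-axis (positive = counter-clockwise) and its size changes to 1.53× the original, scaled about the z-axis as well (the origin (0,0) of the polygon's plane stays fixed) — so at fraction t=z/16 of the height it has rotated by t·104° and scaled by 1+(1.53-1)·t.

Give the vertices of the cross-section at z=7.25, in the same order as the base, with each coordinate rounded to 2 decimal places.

Cross-section at z=7.25: (-2.14,-1.40) (1.46,-3.89) (4.02,-2.04) (6.07,1.98)

t = z/height = 7.25/16 = 0.453125
s = 1 + (scale-1)·z/height = 1 + (1.53-1)·7.25/16 = 1.240156
θ = twist·z/height = 104°·7.25/16 = 47.1250° = 0.822486 rad
cos θ = 0.680401, sin θ = 0.732840 (intermediates below are computed at full precision and shown rounded to 5 d.p.)
v1: (-2,0.5) → rotate → (-1.72722,-1.12548) → ×s → (-2.14203,-1.39577) → (-2.14,-1.40)
v2: (-1.5,-3) → rotate → (1.17792,-3.14046) → ×s → (1.46080,-3.89467) → (1.46,-3.89)
v3: (1,-3.5) → rotate → (3.24534,-1.64856) → ×s → (4.02473,-2.04448) → (4.02,-2.04)
v4: (4.5,-2.5) → rotate → (4.89390,1.59678) → ×s → (6.06921,1.98025) → (6.07,1.98)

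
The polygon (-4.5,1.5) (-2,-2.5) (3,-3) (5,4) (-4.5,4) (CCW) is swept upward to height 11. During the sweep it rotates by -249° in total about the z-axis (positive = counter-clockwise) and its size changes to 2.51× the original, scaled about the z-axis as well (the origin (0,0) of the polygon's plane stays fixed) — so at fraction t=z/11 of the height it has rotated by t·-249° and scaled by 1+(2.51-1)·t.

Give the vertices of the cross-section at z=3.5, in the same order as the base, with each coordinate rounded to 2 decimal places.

t = z/height = 3.5/11 = 0.318182
s = 1 + (scale-1)·z/height = 1 + (2.51-1)·3.5/11 = 1.480455
θ = twist·z/height = -249°·3.5/11 = -79.2273° = -1.382777 rad
cos θ = 0.186914, sin θ = -0.982376 (intermediates below are computed at full precision and shown rounded to 5 d.p.)
v1: (-4.5,1.5) → rotate → (0.63245,4.70106) → ×s → (0.93632,6.95971) → (0.94,6.96)
v2: (-2,-2.5) → rotate → (-2.82977,1.49747) → ×s → (-4.18934,2.21693) → (-4.19,2.22)
v3: (3,-3) → rotate → (-2.38639,-3.50787) → ×s → (-3.53294,-5.19324) → (-3.53,-5.19)
v4: (5,4) → rotate → (4.86407,-4.16423) → ×s → (7.20104,-6.16495) → (7.20,-6.16)
v5: (-4.5,4) → rotate → (3.08839,5.16835) → ×s → (4.57223,7.65150) → (4.57,7.65)

Cross-section at z=3.5: (0.94,6.96) (-4.19,2.22) (-3.53,-5.19) (7.20,-6.16) (4.57,7.65)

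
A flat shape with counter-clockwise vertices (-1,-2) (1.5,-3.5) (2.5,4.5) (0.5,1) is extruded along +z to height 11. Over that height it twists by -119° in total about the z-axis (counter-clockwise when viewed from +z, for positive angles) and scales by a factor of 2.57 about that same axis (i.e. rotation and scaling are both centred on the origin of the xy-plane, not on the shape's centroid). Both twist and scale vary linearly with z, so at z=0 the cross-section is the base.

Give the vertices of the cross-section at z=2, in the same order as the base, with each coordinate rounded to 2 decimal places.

t = z/height = 2/11 = 0.181818
s = 1 + (scale-1)·z/height = 1 + (2.57-1)·2/11 = 1.285455
θ = twist·z/height = -119°·2/11 = -21.6364° = -0.377626 rad
cos θ = 0.929543, sin θ = -0.368715 (intermediates below are computed at full precision and shown rounded to 5 d.p.)
v1: (-1,-2) → rotate → (-1.66697,-1.49037) → ×s → (-2.14282,-1.91580) → (-2.14,-1.92)
v2: (1.5,-3.5) → rotate → (0.10381,-3.80647) → ×s → (0.13345,-4.89305) → (0.13,-4.89)
v3: (2.5,4.5) → rotate → (3.98307,3.26116) → ×s → (5.12006,4.19207) → (5.12,4.19)
v4: (0.5,1) → rotate → (0.83349,0.74519) → ×s → (1.07141,0.95790) → (1.07,0.96)

Cross-section at z=2: (-2.14,-1.92) (0.13,-4.89) (5.12,4.19) (1.07,0.96)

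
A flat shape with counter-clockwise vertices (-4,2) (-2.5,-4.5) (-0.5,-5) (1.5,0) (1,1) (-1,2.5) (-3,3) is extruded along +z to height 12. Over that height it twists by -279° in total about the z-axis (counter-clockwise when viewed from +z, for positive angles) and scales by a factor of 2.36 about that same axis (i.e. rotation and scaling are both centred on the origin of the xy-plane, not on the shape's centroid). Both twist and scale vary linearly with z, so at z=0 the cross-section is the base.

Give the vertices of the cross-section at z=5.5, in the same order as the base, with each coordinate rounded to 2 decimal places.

Cross-section at z=5.5: (6.55,3.13) (-3.27,7.69) (-5.91,5.62) (-1.49,-1.92) (0.28,-2.28) (4.20,-1.21) (6.83,0.85)

t = z/height = 5.5/12 = 0.458333
s = 1 + (scale-1)·z/height = 1 + (2.36-1)·5.5/12 = 1.623333
θ = twist·z/height = -279°·5.5/12 = -127.8750° = -2.231840 rad
cos θ = -0.613941, sin θ = -0.789352 (intermediates below are computed at full precision and shown rounded to 5 d.p.)
v1: (-4,2) → rotate → (4.03447,1.92953) → ×s → (6.54929,3.13226) → (6.55,3.13)
v2: (-2.5,-4.5) → rotate → (-2.01723,4.73611) → ×s → (-3.27464,7.68829) → (-3.27,7.69)
v3: (-0.5,-5) → rotate → (-3.63979,3.46438) → ×s → (-5.90859,5.62384) → (-5.91,5.62)
v4: (1.5,0) → rotate → (-0.92091,-1.18403) → ×s → (-1.49495,-1.92207) → (-1.49,-1.92)
v5: (1,1) → rotate → (0.17541,-1.40329) → ×s → (0.28475,-2.27801) → (0.28,-2.28)
v6: (-1,2.5) → rotate → (2.58732,-0.74550) → ×s → (4.20008,-1.21020) → (4.20,-1.21)
v7: (-3,3) → rotate → (4.20988,0.52623) → ×s → (6.83404,0.85425) → (6.83,0.85)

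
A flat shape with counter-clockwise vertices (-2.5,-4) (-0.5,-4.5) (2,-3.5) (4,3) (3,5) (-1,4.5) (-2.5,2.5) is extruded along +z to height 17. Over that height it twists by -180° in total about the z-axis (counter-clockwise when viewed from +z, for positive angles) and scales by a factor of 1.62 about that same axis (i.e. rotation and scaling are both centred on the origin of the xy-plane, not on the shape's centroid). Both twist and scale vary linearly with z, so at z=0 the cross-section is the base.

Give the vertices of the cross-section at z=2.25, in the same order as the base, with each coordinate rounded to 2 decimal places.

Cross-section at z=2.25: (-4.22,-2.87) (-2.46,-4.24) (0.45,-4.34) (5.27,1.22) (5.15,3.64) (0.98,4.89) (-1.38,3.57)

t = z/height = 2.25/17 = 0.132353
s = 1 + (scale-1)·z/height = 1 + (1.62-1)·2.25/17 = 1.082059
θ = twist·z/height = -180°·2.25/17 = -23.8235° = -0.415799 rad
cos θ = 0.914794, sin θ = -0.403921 (intermediates below are computed at full precision and shown rounded to 5 d.p.)
v1: (-2.5,-4) → rotate → (-3.90267,-2.64937) → ×s → (-4.22292,-2.86678) → (-4.22,-2.87)
v2: (-0.5,-4.5) → rotate → (-2.27504,-3.91461) → ×s → (-2.46173,-4.23584) → (-2.46,-4.24)
v3: (2,-3.5) → rotate → (0.41586,-4.00962) → ×s → (0.44999,-4.33865) → (0.45,-4.34)
v4: (4,3) → rotate → (4.87094,1.12870) → ×s → (5.27064,1.22132) → (5.27,1.22)
v5: (3,5) → rotate → (4.76399,3.36221) → ×s → (5.15491,3.63811) → (5.15,3.64)
v6: (-1,4.5) → rotate → (0.90285,4.52049) → ×s → (0.97694,4.89144) → (0.98,4.89)
v7: (-2.5,2.5) → rotate → (-1.27718,3.29679) → ×s → (-1.38199,3.56732) → (-1.38,3.57)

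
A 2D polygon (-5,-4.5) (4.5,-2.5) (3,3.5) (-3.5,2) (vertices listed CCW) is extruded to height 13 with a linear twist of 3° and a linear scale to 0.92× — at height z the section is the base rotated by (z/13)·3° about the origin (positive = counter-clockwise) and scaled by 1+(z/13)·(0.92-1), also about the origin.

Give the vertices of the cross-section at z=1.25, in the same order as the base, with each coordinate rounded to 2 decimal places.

Cross-section at z=1.25: (-4.94,-4.49) (4.48,-2.46) (2.96,3.49) (-3.48,1.97)

t = z/height = 1.25/13 = 0.0961538
s = 1 + (scale-1)·z/height = 1 + (0.92-1)·1.25/13 = 0.992308
θ = twist·z/height = 3°·1.25/13 = 0.2885° = 0.005035 rad
cos θ = 0.999987, sin θ = 0.005035 (intermediates below are computed at full precision and shown rounded to 5 d.p.)
v1: (-5,-4.5) → rotate → (-4.97728,-4.52512) → ×s → (-4.93899,-4.49031) → (-4.94,-4.49)
v2: (4.5,-2.5) → rotate → (4.51253,-2.47731) → ×s → (4.47782,-2.45826) → (4.48,-2.46)
v3: (3,3.5) → rotate → (2.98234,3.51506) → ×s → (2.95940,3.48802) → (2.96,3.49)
v4: (-3.5,2) → rotate → (-3.51002,1.98235) → ×s → (-3.48302,1.96710) → (-3.48,1.97)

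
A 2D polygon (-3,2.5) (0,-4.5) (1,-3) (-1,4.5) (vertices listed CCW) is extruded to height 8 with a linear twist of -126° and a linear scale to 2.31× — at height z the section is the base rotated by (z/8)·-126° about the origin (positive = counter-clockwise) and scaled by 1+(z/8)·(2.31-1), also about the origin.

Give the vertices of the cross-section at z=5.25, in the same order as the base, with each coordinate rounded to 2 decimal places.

t = z/height = 5.25/8 = 0.65625
s = 1 + (scale-1)·z/height = 1 + (2.31-1)·5.25/8 = 1.859688
θ = twist·z/height = -126°·5.25/8 = -82.6875° = -1.443169 rad
cos θ = 0.127281, sin θ = -0.991867 (intermediates below are computed at full precision and shown rounded to 5 d.p.)
v1: (-3,2.5) → rotate → (2.09782,3.29380) → ×s → (3.90130,6.12544) → (3.90,6.13)
v2: (0,-4.5) → rotate → (-4.46340,-0.57276) → ×s → (-8.30053,-1.06516) → (-8.30,-1.07)
v3: (1,-3) → rotate → (-2.84832,-1.37371) → ×s → (-5.29698,-2.55467) → (-5.30,-2.55)
v4: (-1,4.5) → rotate → (4.33612,1.56463) → ×s → (8.06383,2.90973) → (8.06,2.91)

Cross-section at z=5.25: (3.90,6.13) (-8.30,-1.07) (-5.30,-2.55) (8.06,2.91)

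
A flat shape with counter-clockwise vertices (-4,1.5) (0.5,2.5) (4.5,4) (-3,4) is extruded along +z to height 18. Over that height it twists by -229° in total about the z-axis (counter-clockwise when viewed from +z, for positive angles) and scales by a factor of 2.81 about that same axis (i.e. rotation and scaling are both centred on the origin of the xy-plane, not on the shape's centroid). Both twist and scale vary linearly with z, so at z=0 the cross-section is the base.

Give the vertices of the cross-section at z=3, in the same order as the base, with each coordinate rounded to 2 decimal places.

t = z/height = 3/18 = 0.166667
s = 1 + (scale-1)·z/height = 1 + (2.81-1)·3/18 = 1.301667
θ = twist·z/height = -229°·3/18 = -38.1667° = -0.666134 rad
cos θ = 0.786217, sin θ = -0.617951 (intermediates below are computed at full precision and shown rounded to 5 d.p.)
v1: (-4,1.5) → rotate → (-2.21794,3.65113) → ×s → (-2.88702,4.75255) → (-2.89,4.75)
v2: (0.5,2.5) → rotate → (1.93799,1.65657) → ×s → (2.52261,2.15630) → (2.52,2.16)
v3: (4.5,4) → rotate → (6.00978,0.36409) → ×s → (7.82273,0.47392) → (7.82,0.47)
v4: (-3,4) → rotate → (0.11315,4.99872) → ×s → (0.14729,6.50667) → (0.15,6.51)

Cross-section at z=3: (-2.89,4.75) (2.52,2.16) (7.82,0.47) (0.15,6.51)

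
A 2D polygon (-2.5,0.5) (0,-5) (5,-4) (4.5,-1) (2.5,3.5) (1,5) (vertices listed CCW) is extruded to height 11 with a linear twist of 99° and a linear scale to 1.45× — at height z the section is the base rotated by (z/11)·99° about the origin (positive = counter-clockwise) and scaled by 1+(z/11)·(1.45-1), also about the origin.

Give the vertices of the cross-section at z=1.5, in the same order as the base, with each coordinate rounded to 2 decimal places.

Cross-section at z=1.5: (-2.70,-0.10) (1.24,-5.16) (6.15,-2.89) (4.89,0.08) (1.71,4.23) (-0.21,5.41)

t = z/height = 1.5/11 = 0.136364
s = 1 + (scale-1)·z/height = 1 + (1.45-1)·1.5/11 = 1.061364
θ = twist·z/height = 99°·1.5/11 = 13.5000° = 0.235619 rad
cos θ = 0.972370, sin θ = 0.233445 (intermediates below are computed at full precision and shown rounded to 5 d.p.)
v1: (-2.5,0.5) → rotate → (-2.54765,-0.09743) → ×s → (-2.70398,-0.10341) → (-2.70,-0.10)
v2: (0,-5) → rotate → (1.16723,-4.86185) → ×s → (1.23885,-5.16019) → (1.24,-5.16)
v3: (5,-4) → rotate → (5.79563,-2.72225) → ×s → (6.15127,-2.88930) → (6.15,-2.89)
v4: (4.5,-1) → rotate → (4.60911,0.07813) → ×s → (4.89194,0.08293) → (4.89,0.08)
v5: (2.5,3.5) → rotate → (1.61387,3.98691) → ×s → (1.71290,4.23156) → (1.71,4.23)
v6: (1,5) → rotate → (-0.19486,5.09529) → ×s → (-0.20681,5.40796) → (-0.21,5.41)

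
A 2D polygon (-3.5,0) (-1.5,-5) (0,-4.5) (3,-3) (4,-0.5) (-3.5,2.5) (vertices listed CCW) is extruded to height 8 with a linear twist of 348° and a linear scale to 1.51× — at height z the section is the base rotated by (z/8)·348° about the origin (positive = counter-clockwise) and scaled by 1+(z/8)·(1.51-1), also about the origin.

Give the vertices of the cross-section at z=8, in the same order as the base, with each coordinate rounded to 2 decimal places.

t = z/height = 8/8 = 1
s = 1 + (scale-1)·z/height = 1 + (1.51-1)·8/8 = 1.510000
θ = twist·z/height = 348°·8/8 = 348.0000° = 6.073746 rad
cos θ = 0.978148, sin θ = -0.207912 (intermediates below are computed at full precision and shown rounded to 5 d.p.)
v1: (-3.5,0) → rotate → (-3.42352,0.72769) → ×s → (-5.16951,1.09881) → (-5.17,1.10)
v2: (-1.5,-5) → rotate → (-2.50678,-4.57887) → ×s → (-3.78524,-6.91409) → (-3.79,-6.91)
v3: (0,-4.5) → rotate → (-0.93560,-4.40166) → ×s → (-1.41276,-6.64651) → (-1.41,-6.65)
v4: (3,-3) → rotate → (2.31071,-3.55818) → ×s → (3.48917,-5.37285) → (3.49,-5.37)
v5: (4,-0.5) → rotate → (3.80863,-1.32072) → ×s → (5.75104,-1.99429) → (5.75,-1.99)
v6: (-3.5,2.5) → rotate → (-2.90374,3.17306) → ×s → (-4.38464,4.79132) → (-4.38,4.79)

Cross-section at z=8: (-5.17,1.10) (-3.79,-6.91) (-1.41,-6.65) (3.49,-5.37) (5.75,-1.99) (-4.38,4.79)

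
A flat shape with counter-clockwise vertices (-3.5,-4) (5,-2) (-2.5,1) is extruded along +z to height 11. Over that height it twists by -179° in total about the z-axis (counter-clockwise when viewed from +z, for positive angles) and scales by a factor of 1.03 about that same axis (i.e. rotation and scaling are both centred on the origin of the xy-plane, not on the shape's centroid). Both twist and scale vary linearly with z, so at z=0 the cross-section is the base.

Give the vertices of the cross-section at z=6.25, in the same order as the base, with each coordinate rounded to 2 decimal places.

Cross-section at z=6.25: (-3.26,4.31) (-3.02,-4.57) (1.51,2.28)

t = z/height = 6.25/11 = 0.568182
s = 1 + (scale-1)·z/height = 1 + (1.03-1)·6.25/11 = 1.017045
θ = twist·z/height = -179°·6.25/11 = -101.7045° = -1.775079 rad
cos θ = -0.202865, sin θ = -0.979207 (intermediates below are computed at full precision and shown rounded to 5 d.p.)
v1: (-3.5,-4) → rotate → (-3.20680,4.23868) → ×s → (-3.26146,4.31093) → (-3.26,4.31)
v2: (5,-2) → rotate → (-2.97274,-4.49030) → ×s → (-3.02341,-4.56684) → (-3.02,-4.57)
v3: (-2.5,1) → rotate → (1.48637,2.24515) → ×s → (1.51171,2.28342) → (1.51,2.28)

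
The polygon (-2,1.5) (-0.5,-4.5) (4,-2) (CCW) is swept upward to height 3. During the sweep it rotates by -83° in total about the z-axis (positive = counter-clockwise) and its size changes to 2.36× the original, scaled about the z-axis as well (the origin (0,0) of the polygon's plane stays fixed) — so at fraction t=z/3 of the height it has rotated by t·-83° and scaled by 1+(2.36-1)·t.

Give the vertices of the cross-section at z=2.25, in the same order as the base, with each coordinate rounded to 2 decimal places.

t = z/height = 2.25/3 = 0.75
s = 1 + (scale-1)·z/height = 1 + (2.36-1)·2.25/3 = 2.020000
θ = twist·z/height = -83°·2.25/3 = -62.2500° = -1.086467 rad
cos θ = 0.465615, sin θ = -0.884988 (intermediates below are computed at full precision and shown rounded to 5 d.p.)
v1: (-2,1.5) → rotate → (0.39625,2.46840) → ×s → (0.80043,4.98616) → (0.80,4.99)
v2: (-0.5,-4.5) → rotate → (-4.21525,-1.65277) → ×s → (-8.51481,-3.33860) → (-8.51,-3.34)
v3: (4,-2) → rotate → (0.09248,-4.47118) → ×s → (0.18682,-9.03178) → (0.19,-9.03)

Cross-section at z=2.25: (0.80,4.99) (-8.51,-3.34) (0.19,-9.03)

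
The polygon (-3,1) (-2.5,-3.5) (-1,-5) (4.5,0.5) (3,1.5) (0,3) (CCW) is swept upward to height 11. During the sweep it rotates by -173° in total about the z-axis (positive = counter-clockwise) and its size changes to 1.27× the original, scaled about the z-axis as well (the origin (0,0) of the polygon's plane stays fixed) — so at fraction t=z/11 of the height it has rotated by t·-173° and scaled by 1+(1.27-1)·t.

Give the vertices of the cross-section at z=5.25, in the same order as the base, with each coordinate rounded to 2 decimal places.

Cross-section at z=5.25: (0.68,3.50) (-4.28,2.29) (-5.74,0.39) (1.22,-4.96) (2.12,-3.14) (3.36,0.44)

t = z/height = 5.25/11 = 0.477273
s = 1 + (scale-1)·z/height = 1 + (1.27-1)·5.25/11 = 1.128864
θ = twist·z/height = -173°·5.25/11 = -82.5682° = -1.441087 rad
cos θ = 0.129346, sin θ = -0.991599 (intermediates below are computed at full precision and shown rounded to 5 d.p.)
v1: (-3,1) → rotate → (0.60356,3.10414) → ×s → (0.68134,3.50416) → (0.68,3.50)
v2: (-2.5,-3.5) → rotate → (-3.79396,2.02629) → ×s → (-4.28287,2.28740) → (-4.28,2.29)
v3: (-1,-5) → rotate → (-5.08734,0.34487) → ×s → (-5.74292,0.38931) → (-5.74,0.39)
v4: (4.5,0.5) → rotate → (1.07786,-4.39752) → ×s → (1.21675,-4.96421) → (1.22,-4.96)
v5: (3,1.5) → rotate → (1.87544,-2.78078) → ×s → (2.11711,-3.13912) → (2.12,-3.14)
v6: (0,3) → rotate → (2.97480,0.38804) → ×s → (3.35814,0.43804) → (3.36,0.44)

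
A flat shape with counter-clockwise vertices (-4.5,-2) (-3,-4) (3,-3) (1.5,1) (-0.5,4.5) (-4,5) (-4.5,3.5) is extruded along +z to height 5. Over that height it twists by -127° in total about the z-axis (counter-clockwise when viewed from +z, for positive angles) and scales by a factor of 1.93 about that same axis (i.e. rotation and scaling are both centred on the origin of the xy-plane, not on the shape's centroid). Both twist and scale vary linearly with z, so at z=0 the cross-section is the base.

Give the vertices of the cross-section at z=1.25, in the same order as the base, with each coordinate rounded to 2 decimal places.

Cross-section at z=1.25: (-6.01,0.82) (-5.74,-2.25) (1.20,-5.09) (2.22,0.08) (2.39,5.04) (-0.95,7.83) (-2.45,6.59)

t = z/height = 1.25/5 = 0.25
s = 1 + (scale-1)·z/height = 1 + (1.93-1)·1.25/5 = 1.232500
θ = twist·z/height = -127°·1.25/5 = -31.7500° = -0.554142 rad
cos θ = 0.850352, sin θ = -0.526214 (intermediates below are computed at full precision and shown rounded to 5 d.p.)
v1: (-4.5,-2) → rotate → (-4.87901,0.66726) → ×s → (-6.01338,0.82240) → (-6.01,0.82)
v2: (-3,-4) → rotate → (-4.65591,-1.82277) → ×s → (-5.73841,-2.24656) → (-5.74,-2.25)
v3: (3,-3) → rotate → (0.97241,-4.12970) → ×s → (1.19850,-5.08985) → (1.20,-5.09)
v4: (1.5,1) → rotate → (1.80174,0.06103) → ×s → (2.22065,0.07522) → (2.22,0.08)
v5: (-0.5,4.5) → rotate → (1.94279,4.08969) → ×s → (2.39448,5.04055) → (2.39,5.04)
v6: (-4,5) → rotate → (-0.77034,6.35662) → ×s → (-0.94944,7.83453) → (-0.95,7.83)
v7: (-4.5,3.5) → rotate → (-1.98484,5.34420) → ×s → (-2.44631,6.58672) → (-2.45,6.59)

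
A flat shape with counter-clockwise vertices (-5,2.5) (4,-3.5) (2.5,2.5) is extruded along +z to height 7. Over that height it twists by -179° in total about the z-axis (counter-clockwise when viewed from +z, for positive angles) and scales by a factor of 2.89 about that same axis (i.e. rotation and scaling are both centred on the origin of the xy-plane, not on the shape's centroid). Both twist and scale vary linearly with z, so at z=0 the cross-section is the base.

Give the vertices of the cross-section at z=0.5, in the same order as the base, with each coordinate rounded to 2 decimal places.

Cross-section at z=0.5: (-4.91,4.02) (3.55,-4.88) (3.40,2.14)

t = z/height = 0.5/7 = 0.0714286
s = 1 + (scale-1)·z/height = 1 + (2.89-1)·0.5/7 = 1.135000
θ = twist·z/height = -179°·0.5/7 = -12.7857° = -0.223153 rad
cos θ = 0.975205, sin θ = -0.221305 (intermediates below are computed at full precision and shown rounded to 5 d.p.)
v1: (-5,2.5) → rotate → (-4.32276,3.54454) → ×s → (-4.90633,4.02305) → (-4.91,4.02)
v2: (4,-3.5) → rotate → (3.12625,-4.29844) → ×s → (3.54829,-4.87873) → (3.55,-4.88)
v3: (2.5,2.5) → rotate → (2.99127,1.88475) → ×s → (3.39510,2.13919) → (3.40,2.14)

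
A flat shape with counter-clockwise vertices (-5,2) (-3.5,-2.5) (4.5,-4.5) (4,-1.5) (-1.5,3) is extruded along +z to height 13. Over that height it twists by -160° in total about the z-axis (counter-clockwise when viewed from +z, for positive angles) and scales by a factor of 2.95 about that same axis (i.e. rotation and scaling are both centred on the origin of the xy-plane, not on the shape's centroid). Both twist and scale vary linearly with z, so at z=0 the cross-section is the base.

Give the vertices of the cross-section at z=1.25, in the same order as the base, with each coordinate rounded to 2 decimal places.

t = z/height = 1.25/13 = 0.0961538
s = 1 + (scale-1)·z/height = 1 + (2.95-1)·1.25/13 = 1.187500
θ = twist·z/height = -160°·1.25/13 = -15.3846° = -0.268512 rad
cos θ = 0.964167, sin θ = -0.265297 (intermediates below are computed at full precision and shown rounded to 5 d.p.)
v1: (-5,2) → rotate → (-4.29024,3.25482) → ×s → (-5.09466,3.86510) → (-5.09,3.87)
v2: (-3.5,-2.5) → rotate → (-4.03783,-1.48188) → ×s → (-4.79492,-1.75973) → (-4.79,-1.76)
v3: (4.5,-4.5) → rotate → (3.14491,-5.53259) → ×s → (3.73458,-6.56995) → (3.73,-6.57)
v4: (4,-1.5) → rotate → (3.45872,-2.50744) → ×s → (4.10723,-2.97758) → (4.11,-2.98)
v5: (-1.5,3) → rotate → (-0.65036,3.29045) → ×s → (-0.77230,3.90740) → (-0.77,3.91)

Cross-section at z=1.25: (-5.09,3.87) (-4.79,-1.76) (3.73,-6.57) (4.11,-2.98) (-0.77,3.91)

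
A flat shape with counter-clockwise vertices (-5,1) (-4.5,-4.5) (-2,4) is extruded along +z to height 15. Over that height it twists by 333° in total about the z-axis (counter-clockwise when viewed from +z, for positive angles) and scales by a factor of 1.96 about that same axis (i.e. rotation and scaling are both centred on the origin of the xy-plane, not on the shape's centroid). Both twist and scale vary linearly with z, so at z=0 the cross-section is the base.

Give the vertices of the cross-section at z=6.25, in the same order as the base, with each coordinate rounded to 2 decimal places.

Cross-section at z=6.25: (4.34,-5.67) (8.89,0.58) (-1.59,-6.06)

t = z/height = 6.25/15 = 0.416667
s = 1 + (scale-1)·z/height = 1 + (1.96-1)·6.25/15 = 1.400000
θ = twist·z/height = 333°·6.25/15 = 138.7500° = 2.421644 rad
cos θ = -0.751840, sin θ = 0.659346 (intermediates below are computed at full precision and shown rounded to 5 d.p.)
v1: (-5,1) → rotate → (3.09985,-4.04857) → ×s → (4.33979,-5.66800) → (4.34,-5.67)
v2: (-4.5,-4.5) → rotate → (6.35034,0.41622) → ×s → (8.89047,0.58271) → (8.89,0.58)
v3: (-2,4) → rotate → (-1.13370,-4.32605) → ×s → (-1.58719,-6.05647) → (-1.59,-6.06)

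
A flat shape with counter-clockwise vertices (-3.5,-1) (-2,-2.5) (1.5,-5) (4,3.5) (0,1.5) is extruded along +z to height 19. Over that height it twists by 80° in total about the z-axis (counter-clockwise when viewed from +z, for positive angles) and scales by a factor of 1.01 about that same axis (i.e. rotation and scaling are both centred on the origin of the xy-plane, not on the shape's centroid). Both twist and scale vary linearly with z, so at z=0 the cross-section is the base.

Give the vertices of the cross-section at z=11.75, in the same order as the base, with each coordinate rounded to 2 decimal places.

Cross-section at z=11.75: (-1.52,-3.33) (0.60,-3.16) (4.80,-2.12) (-0.06,5.35) (-1.15,0.98)

t = z/height = 11.75/19 = 0.618421
s = 1 + (scale-1)·z/height = 1 + (1.01-1)·11.75/19 = 1.006184
θ = twist·z/height = 80°·11.75/19 = 49.4737° = 0.863479 rad
cos θ = 0.649797, sin θ = 0.760108 (intermediates below are computed at full precision and shown rounded to 5 d.p.)
v1: (-3.5,-1) → rotate → (-1.51418,-3.31017) → ×s → (-1.52355,-3.33064) → (-1.52,-3.33)
v2: (-2,-2.5) → rotate → (0.60067,-3.14471) → ×s → (0.60439,-3.16416) → (0.60,-3.16)
v3: (1.5,-5) → rotate → (4.77523,-2.10882) → ×s → (4.80476,-2.12187) → (4.80,-2.12)
v4: (4,3.5) → rotate → (-0.06119,5.31472) → ×s → (-0.06157,5.34759) → (-0.06,5.35)
v5: (0,1.5) → rotate → (-1.14016,0.97470) → ×s → (-1.14721,0.98072) → (-1.15,0.98)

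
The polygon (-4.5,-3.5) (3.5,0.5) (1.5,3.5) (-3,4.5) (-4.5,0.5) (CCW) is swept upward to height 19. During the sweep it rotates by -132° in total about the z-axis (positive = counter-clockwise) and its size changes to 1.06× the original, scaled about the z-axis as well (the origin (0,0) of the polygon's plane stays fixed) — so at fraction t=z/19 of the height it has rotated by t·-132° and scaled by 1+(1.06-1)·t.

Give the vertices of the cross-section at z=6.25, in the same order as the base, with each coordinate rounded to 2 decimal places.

t = z/height = 6.25/19 = 0.328947
s = 1 + (scale-1)·z/height = 1 + (1.06-1)·6.25/19 = 1.019737
θ = twist·z/height = -132°·6.25/19 = -43.4211° = -0.757840 rad
cos θ = 0.726322, sin θ = -0.687354 (intermediates below are computed at full precision and shown rounded to 5 d.p.)
v1: (-4.5,-3.5) → rotate → (-5.67419,0.55097) → ×s → (-5.78618,0.56184) → (-5.79,0.56)
v2: (3.5,0.5) → rotate → (2.88580,-2.04258) → ×s → (2.94276,-2.08289) → (2.94,-2.08)
v3: (1.5,3.5) → rotate → (3.49522,1.51110) → ×s → (3.56421,1.54092) → (3.56,1.54)
v4: (-3,4.5) → rotate → (0.91413,5.33051) → ×s → (0.93217,5.43572) → (0.93,5.44)
v5: (-4.5,0.5) → rotate → (-2.92477,3.45626) → ×s → (-2.98250,3.52447) → (-2.98,3.52)

Cross-section at z=6.25: (-5.79,0.56) (2.94,-2.08) (3.56,1.54) (0.93,5.44) (-2.98,3.52)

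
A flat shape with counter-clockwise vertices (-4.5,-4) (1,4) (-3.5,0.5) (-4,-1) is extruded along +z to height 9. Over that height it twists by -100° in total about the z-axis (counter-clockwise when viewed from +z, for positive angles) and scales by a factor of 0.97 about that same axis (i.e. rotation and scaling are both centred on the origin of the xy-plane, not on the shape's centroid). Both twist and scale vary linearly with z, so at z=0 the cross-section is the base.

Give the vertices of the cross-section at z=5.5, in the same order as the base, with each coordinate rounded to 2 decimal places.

t = z/height = 5.5/9 = 0.611111
s = 1 + (scale-1)·z/height = 1 + (0.97-1)·5.5/9 = 0.981667
θ = twist·z/height = -100°·5.5/9 = -61.1111° = -1.066590 rad
cos θ = 0.483113, sin θ = -0.875558 (intermediates below are computed at full precision and shown rounded to 5 d.p.)
v1: (-4.5,-4) → rotate → (-5.67624,2.00756) → ×s → (-5.57218,1.97076) → (-5.57,1.97)
v2: (1,4) → rotate → (3.98535,1.05689) → ×s → (3.91228,1.03752) → (3.91,1.04)
v3: (-3.5,0.5) → rotate → (-1.25311,3.30601) → ×s → (-1.23014,3.24540) → (-1.23,3.25)
v4: (-4,-1) → rotate → (-2.80801,3.01912) → ×s → (-2.75653,2.96377) → (-2.76,2.96)

Cross-section at z=5.5: (-5.57,1.97) (3.91,1.04) (-1.23,3.25) (-2.76,2.96)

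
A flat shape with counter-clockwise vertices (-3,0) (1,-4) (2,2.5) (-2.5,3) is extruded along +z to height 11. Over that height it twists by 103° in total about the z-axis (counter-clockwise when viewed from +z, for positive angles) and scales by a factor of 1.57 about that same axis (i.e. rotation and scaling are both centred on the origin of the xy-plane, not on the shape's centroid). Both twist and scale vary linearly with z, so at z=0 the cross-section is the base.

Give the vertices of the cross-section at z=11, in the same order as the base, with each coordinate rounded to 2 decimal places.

t = z/height = 11/11 = 1
s = 1 + (scale-1)·z/height = 1 + (1.57-1)·11/11 = 1.570000
θ = twist·z/height = 103°·11/11 = 103.0000° = 1.797689 rad
cos θ = -0.224951, sin θ = 0.974370 (intermediates below are computed at full precision and shown rounded to 5 d.p.)
v1: (-3,0) → rotate → (0.67485,-2.92311) → ×s → (1.05952,-4.58928) → (1.06,-4.59)
v2: (1,-4) → rotate → (3.67253,1.87417) → ×s → (5.76587,2.94245) → (5.77,2.94)
v3: (2,2.5) → rotate → (-2.88583,1.38636) → ×s → (-4.53075,2.17659) → (-4.53,2.18)
v4: (-2.5,3) → rotate → (-2.36073,-3.11078) → ×s → (-3.70635,-4.88392) → (-3.71,-4.88)

Cross-section at z=11: (1.06,-4.59) (5.77,2.94) (-4.53,2.18) (-3.71,-4.88)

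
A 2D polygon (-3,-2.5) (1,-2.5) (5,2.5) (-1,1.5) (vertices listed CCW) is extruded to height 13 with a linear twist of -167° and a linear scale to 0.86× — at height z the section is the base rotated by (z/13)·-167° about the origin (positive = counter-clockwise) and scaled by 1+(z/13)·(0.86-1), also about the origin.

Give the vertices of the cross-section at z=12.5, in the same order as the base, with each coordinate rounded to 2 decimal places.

t = z/height = 12.5/13 = 0.961538
s = 1 + (scale-1)·z/height = 1 + (0.86-1)·12.5/13 = 0.865385
θ = twist·z/height = -167°·12.5/13 = -160.5769° = -2.802596 rad
cos θ = -0.943089, sin θ = -0.332541 (intermediates below are computed at full precision and shown rounded to 5 d.p.)
v1: (-3,-2.5) → rotate → (1.99791,3.35535) → ×s → (1.72896,2.90366) → (1.73,2.90)
v2: (1,-2.5) → rotate → (-1.77444,2.02518) → ×s → (-1.53557,1.75256) → (-1.54,1.75)
v3: (5,2.5) → rotate → (-3.88409,-4.02043) → ×s → (-3.36123,-3.47922) → (-3.36,-3.48)
v4: (-1,1.5) → rotate → (1.44190,-1.08209) → ×s → (1.24780,-0.93643) → (1.25,-0.94)

Cross-section at z=12.5: (1.73,2.90) (-1.54,1.75) (-3.36,-3.48) (1.25,-0.94)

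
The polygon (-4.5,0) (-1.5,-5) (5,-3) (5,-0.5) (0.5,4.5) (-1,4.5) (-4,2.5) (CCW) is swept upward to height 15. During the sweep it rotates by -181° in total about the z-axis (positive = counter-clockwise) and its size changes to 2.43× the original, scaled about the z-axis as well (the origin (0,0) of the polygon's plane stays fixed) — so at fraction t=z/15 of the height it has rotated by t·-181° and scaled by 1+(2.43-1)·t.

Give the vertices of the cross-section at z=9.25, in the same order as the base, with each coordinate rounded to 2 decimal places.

t = z/height = 9.25/15 = 0.616667
s = 1 + (scale-1)·z/height = 1 + (2.43-1)·9.25/15 = 1.881833
θ = twist·z/height = -181°·9.25/15 = -111.6167° = -1.948078 rad
cos θ = -0.368395, sin θ = -0.929669 (intermediates below are computed at full precision and shown rounded to 5 d.p.)
v1: (-4.5,0) → rotate → (1.65778,4.18351) → ×s → (3.11966,7.87267) → (3.12,7.87)
v2: (-1.5,-5) → rotate → (-4.09575,3.23648) → ×s → (-7.70753,6.09051) → (-7.71,6.09)
v3: (5,-3) → rotate → (-4.63098,-3.54316) → ×s → (-8.71474,-6.66764) → (-8.71,-6.67)
v4: (5,-0.5) → rotate → (-2.30681,-4.46415) → ×s → (-4.34103,-8.40078) → (-4.34,-8.40)
v5: (0.5,4.5) → rotate → (3.99931,-2.12261) → ×s → (7.52604,-3.99440) → (7.53,-3.99)
v6: (-1,4.5) → rotate → (4.55191,-0.72811) → ×s → (8.56593,-1.37018) → (8.57,-1.37)
v7: (-4,2.5) → rotate → (3.79775,2.79769) → ×s → (7.14674,5.26479) → (7.15,5.26)

Cross-section at z=9.25: (3.12,7.87) (-7.71,6.09) (-8.71,-6.67) (-4.34,-8.40) (7.53,-3.99) (8.57,-1.37) (7.15,5.26)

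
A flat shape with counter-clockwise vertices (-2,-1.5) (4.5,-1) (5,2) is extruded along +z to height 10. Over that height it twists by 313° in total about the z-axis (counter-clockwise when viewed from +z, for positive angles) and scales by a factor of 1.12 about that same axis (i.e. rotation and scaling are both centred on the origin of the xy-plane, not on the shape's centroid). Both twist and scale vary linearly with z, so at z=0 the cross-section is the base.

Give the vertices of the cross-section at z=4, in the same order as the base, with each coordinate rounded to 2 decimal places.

Cross-section at z=4: (2.49,-0.81) (-1.86,4.46) (-4.73,3.07)

t = z/height = 4/10 = 0.4
s = 1 + (scale-1)·z/height = 1 + (1.12-1)·4/10 = 1.048000
θ = twist·z/height = 313°·4/10 = 125.2000° = 2.185152 rad
cos θ = -0.576432, sin θ = 0.817145 (intermediates below are computed at full precision and shown rounded to 5 d.p.)
v1: (-2,-1.5) → rotate → (2.37858,-0.76964) → ×s → (2.49275,-0.80658) → (2.49,-0.81)
v2: (4.5,-1) → rotate → (-1.77680,4.25358) → ×s → (-1.86209,4.45776) → (-1.86,4.46)
v3: (5,2) → rotate → (-4.51645,2.93286) → ×s → (-4.73324,3.07364) → (-4.73,3.07)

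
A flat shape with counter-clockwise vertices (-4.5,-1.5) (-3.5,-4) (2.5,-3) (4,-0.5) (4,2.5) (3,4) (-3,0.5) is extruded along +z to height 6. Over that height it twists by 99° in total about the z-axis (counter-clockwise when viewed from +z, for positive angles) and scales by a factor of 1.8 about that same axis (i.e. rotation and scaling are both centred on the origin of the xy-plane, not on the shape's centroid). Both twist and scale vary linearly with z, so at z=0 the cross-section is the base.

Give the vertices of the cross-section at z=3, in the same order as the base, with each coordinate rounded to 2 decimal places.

t = z/height = 3/6 = 0.5
s = 1 + (scale-1)·z/height = 1 + (1.8-1)·3/6 = 1.400000
θ = twist·z/height = 99°·3/6 = 49.5000° = 0.863938 rad
cos θ = 0.649448, sin θ = 0.760406 (intermediates below are computed at full precision and shown rounded to 5 d.p.)
v1: (-4.5,-1.5) → rotate → (-1.78191,-4.39600) → ×s → (-2.49467,-6.15440) → (-2.49,-6.15)
v2: (-3.5,-4) → rotate → (0.76856,-5.25921) → ×s → (1.07598,-7.36290) → (1.08,-7.36)
v3: (2.5,-3) → rotate → (3.90484,-0.04733) → ×s → (5.46677,-0.06626) → (5.47,-0.07)
v4: (4,-0.5) → rotate → (2.97800,2.71690) → ×s → (4.16919,3.80366) → (4.17,3.80)
v5: (4,2.5) → rotate → (0.69678,4.66524) → ×s → (0.97549,6.53134) → (0.98,6.53)
v6: (3,4) → rotate → (-1.09328,4.87901) → ×s → (-1.53059,6.83061) → (-1.53,6.83)
v7: (-3,0.5) → rotate → (-2.32855,-1.95649) → ×s → (-3.25997,-2.73909) → (-3.26,-2.74)

Cross-section at z=3: (-2.49,-6.15) (1.08,-7.36) (5.47,-0.07) (4.17,3.80) (0.98,6.53) (-1.53,6.83) (-3.26,-2.74)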